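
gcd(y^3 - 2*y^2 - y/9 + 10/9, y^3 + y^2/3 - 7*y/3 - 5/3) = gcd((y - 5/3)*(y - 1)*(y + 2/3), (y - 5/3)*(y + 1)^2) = y - 5/3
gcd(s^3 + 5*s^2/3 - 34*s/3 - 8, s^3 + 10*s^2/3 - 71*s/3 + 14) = s - 3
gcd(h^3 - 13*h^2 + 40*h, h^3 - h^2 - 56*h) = h^2 - 8*h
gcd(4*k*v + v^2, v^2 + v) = v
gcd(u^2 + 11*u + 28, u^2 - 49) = u + 7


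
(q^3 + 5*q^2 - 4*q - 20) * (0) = 0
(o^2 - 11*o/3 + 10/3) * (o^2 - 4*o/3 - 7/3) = o^4 - 5*o^3 + 53*o^2/9 + 37*o/9 - 70/9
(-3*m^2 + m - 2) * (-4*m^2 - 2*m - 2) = 12*m^4 + 2*m^3 + 12*m^2 + 2*m + 4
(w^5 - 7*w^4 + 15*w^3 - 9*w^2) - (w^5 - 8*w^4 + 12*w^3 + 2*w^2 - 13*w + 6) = w^4 + 3*w^3 - 11*w^2 + 13*w - 6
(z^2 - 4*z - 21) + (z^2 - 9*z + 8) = 2*z^2 - 13*z - 13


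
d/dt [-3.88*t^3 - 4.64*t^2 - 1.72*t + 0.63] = -11.64*t^2 - 9.28*t - 1.72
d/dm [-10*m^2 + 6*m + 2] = 6 - 20*m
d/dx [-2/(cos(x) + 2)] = -2*sin(x)/(cos(x) + 2)^2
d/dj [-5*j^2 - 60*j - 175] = -10*j - 60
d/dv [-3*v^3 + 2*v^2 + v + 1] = -9*v^2 + 4*v + 1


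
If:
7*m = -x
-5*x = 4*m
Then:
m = 0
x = 0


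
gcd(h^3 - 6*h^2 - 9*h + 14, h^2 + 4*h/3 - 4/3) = h + 2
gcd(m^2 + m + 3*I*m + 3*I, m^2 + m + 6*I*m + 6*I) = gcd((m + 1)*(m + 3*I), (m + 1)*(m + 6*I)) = m + 1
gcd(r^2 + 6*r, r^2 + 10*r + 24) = r + 6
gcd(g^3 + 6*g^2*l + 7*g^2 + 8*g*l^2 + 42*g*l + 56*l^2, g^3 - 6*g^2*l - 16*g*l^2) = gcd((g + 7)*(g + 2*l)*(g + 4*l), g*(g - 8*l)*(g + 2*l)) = g + 2*l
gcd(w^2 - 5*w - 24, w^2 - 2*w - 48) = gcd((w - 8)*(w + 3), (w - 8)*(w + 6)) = w - 8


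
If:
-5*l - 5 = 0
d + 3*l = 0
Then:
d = 3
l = -1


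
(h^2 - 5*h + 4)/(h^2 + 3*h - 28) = (h - 1)/(h + 7)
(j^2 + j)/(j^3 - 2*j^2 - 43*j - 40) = j/(j^2 - 3*j - 40)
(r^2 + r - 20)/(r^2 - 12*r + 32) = (r + 5)/(r - 8)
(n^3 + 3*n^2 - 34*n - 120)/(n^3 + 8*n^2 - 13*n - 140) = (n^2 - 2*n - 24)/(n^2 + 3*n - 28)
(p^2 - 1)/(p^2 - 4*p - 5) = (p - 1)/(p - 5)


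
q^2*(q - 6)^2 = q^4 - 12*q^3 + 36*q^2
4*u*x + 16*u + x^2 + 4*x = (4*u + x)*(x + 4)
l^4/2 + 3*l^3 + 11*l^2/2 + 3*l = l*(l/2 + 1)*(l + 1)*(l + 3)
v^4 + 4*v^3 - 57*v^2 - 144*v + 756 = (v - 6)*(v - 3)*(v + 6)*(v + 7)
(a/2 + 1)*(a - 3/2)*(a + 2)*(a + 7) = a^4/2 + 19*a^3/4 + 31*a^2/4 - 10*a - 21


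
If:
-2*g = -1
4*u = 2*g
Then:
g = 1/2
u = 1/4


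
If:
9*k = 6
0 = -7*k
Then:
No Solution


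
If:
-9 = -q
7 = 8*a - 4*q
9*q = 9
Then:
No Solution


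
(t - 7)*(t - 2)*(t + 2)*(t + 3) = t^4 - 4*t^3 - 25*t^2 + 16*t + 84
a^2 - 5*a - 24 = (a - 8)*(a + 3)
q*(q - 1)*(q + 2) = q^3 + q^2 - 2*q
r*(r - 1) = r^2 - r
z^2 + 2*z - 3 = (z - 1)*(z + 3)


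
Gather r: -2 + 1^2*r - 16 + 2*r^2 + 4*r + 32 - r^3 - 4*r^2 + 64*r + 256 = -r^3 - 2*r^2 + 69*r + 270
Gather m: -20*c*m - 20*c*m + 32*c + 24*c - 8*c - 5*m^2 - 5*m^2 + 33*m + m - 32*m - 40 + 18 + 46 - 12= 48*c - 10*m^2 + m*(2 - 40*c) + 12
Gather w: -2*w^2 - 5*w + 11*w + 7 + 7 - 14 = -2*w^2 + 6*w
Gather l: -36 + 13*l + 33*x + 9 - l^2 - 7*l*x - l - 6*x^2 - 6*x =-l^2 + l*(12 - 7*x) - 6*x^2 + 27*x - 27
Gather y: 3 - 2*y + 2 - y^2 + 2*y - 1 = 4 - y^2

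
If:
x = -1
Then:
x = -1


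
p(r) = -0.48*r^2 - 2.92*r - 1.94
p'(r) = -0.96*r - 2.92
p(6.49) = -41.11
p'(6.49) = -9.15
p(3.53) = -18.23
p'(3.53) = -6.31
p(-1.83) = 1.80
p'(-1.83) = -1.16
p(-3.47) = 2.41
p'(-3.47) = 0.41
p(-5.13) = 0.41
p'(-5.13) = 2.00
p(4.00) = -21.30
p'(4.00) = -6.76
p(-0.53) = -0.53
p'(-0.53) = -2.41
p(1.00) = -5.34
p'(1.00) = -3.88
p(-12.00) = -36.02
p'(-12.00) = 8.60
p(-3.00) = 2.50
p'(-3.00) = -0.04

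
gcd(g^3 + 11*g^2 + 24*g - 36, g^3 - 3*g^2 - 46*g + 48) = g^2 + 5*g - 6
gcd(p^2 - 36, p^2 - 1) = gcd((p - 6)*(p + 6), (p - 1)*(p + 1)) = 1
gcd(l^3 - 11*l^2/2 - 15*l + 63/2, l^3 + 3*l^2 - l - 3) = l + 3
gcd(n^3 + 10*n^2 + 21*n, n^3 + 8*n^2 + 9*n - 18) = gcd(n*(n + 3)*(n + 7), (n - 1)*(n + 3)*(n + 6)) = n + 3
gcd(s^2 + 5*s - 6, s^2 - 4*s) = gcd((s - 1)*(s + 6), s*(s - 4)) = 1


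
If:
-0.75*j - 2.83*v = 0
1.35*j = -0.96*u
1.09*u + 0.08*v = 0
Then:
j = 0.00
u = 0.00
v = 0.00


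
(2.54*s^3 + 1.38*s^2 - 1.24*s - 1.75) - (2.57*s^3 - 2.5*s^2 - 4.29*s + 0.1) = -0.0299999999999998*s^3 + 3.88*s^2 + 3.05*s - 1.85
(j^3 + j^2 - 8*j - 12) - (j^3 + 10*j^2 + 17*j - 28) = -9*j^2 - 25*j + 16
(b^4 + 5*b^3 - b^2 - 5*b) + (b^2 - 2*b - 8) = b^4 + 5*b^3 - 7*b - 8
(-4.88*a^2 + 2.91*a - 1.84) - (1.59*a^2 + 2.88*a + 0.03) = -6.47*a^2 + 0.0300000000000002*a - 1.87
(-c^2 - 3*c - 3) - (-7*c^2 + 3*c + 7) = 6*c^2 - 6*c - 10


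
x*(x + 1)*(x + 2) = x^3 + 3*x^2 + 2*x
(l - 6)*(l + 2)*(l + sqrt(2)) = l^3 - 4*l^2 + sqrt(2)*l^2 - 12*l - 4*sqrt(2)*l - 12*sqrt(2)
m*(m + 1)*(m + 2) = m^3 + 3*m^2 + 2*m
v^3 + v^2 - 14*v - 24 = (v - 4)*(v + 2)*(v + 3)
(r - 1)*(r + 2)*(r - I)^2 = r^4 + r^3 - 2*I*r^3 - 3*r^2 - 2*I*r^2 - r + 4*I*r + 2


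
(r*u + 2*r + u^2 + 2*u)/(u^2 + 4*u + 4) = (r + u)/(u + 2)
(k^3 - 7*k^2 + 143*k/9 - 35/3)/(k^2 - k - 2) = (-k^3 + 7*k^2 - 143*k/9 + 35/3)/(-k^2 + k + 2)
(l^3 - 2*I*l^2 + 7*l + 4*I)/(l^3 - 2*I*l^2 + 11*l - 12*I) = (l^2 + 2*I*l - 1)/(l^2 + 2*I*l + 3)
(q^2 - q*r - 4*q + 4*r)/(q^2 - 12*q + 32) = (q - r)/(q - 8)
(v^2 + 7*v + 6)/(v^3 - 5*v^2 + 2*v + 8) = (v + 6)/(v^2 - 6*v + 8)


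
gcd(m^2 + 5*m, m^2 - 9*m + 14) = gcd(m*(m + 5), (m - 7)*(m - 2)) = 1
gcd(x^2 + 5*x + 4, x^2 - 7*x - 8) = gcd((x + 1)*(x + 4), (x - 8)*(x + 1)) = x + 1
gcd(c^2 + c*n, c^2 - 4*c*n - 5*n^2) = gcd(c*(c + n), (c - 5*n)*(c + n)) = c + n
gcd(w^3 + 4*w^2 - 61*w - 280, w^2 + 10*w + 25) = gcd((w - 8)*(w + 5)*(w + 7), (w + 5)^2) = w + 5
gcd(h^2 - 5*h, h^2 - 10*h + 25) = h - 5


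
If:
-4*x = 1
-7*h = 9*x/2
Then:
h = 9/56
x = -1/4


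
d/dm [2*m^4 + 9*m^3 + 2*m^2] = m*(8*m^2 + 27*m + 4)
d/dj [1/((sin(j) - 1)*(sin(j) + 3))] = -2*(sin(j) + 1)*cos(j)/((sin(j) - 1)^2*(sin(j) + 3)^2)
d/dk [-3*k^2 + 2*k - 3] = 2 - 6*k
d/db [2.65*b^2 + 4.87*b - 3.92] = 5.3*b + 4.87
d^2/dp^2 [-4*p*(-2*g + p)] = -8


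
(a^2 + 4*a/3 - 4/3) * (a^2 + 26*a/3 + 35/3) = a^4 + 10*a^3 + 197*a^2/9 + 4*a - 140/9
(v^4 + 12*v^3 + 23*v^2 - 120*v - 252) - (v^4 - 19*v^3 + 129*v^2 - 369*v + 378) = 31*v^3 - 106*v^2 + 249*v - 630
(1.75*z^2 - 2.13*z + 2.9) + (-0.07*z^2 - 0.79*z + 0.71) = 1.68*z^2 - 2.92*z + 3.61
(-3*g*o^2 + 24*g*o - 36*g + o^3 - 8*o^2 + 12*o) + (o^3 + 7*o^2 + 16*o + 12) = -3*g*o^2 + 24*g*o - 36*g + 2*o^3 - o^2 + 28*o + 12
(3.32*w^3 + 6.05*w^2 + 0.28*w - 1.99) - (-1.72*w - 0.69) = 3.32*w^3 + 6.05*w^2 + 2.0*w - 1.3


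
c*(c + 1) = c^2 + c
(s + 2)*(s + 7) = s^2 + 9*s + 14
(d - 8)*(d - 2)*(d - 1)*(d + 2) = d^4 - 9*d^3 + 4*d^2 + 36*d - 32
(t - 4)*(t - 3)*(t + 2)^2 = t^4 - 3*t^3 - 12*t^2 + 20*t + 48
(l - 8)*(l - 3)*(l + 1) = l^3 - 10*l^2 + 13*l + 24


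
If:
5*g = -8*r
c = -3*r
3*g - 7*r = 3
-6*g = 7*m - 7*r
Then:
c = 45/59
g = 24/59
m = -249/413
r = -15/59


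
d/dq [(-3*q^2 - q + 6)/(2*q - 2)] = (-3*q^2 + 6*q - 5)/(2*(q^2 - 2*q + 1))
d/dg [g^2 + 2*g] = 2*g + 2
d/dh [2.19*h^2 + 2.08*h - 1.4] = 4.38*h + 2.08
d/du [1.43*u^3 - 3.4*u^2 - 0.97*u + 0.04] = 4.29*u^2 - 6.8*u - 0.97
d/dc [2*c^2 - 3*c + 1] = 4*c - 3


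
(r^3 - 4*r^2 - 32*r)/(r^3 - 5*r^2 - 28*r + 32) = r/(r - 1)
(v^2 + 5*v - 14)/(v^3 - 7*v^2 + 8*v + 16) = (v^2 + 5*v - 14)/(v^3 - 7*v^2 + 8*v + 16)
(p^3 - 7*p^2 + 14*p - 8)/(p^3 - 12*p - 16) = (p^2 - 3*p + 2)/(p^2 + 4*p + 4)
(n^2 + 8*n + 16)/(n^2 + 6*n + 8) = (n + 4)/(n + 2)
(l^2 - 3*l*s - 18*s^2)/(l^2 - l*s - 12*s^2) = (-l + 6*s)/(-l + 4*s)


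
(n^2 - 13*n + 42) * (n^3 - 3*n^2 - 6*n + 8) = n^5 - 16*n^4 + 75*n^3 - 40*n^2 - 356*n + 336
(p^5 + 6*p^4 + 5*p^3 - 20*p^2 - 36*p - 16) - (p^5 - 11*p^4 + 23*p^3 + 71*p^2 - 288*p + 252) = 17*p^4 - 18*p^3 - 91*p^2 + 252*p - 268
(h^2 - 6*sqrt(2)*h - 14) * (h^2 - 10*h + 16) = h^4 - 10*h^3 - 6*sqrt(2)*h^3 + 2*h^2 + 60*sqrt(2)*h^2 - 96*sqrt(2)*h + 140*h - 224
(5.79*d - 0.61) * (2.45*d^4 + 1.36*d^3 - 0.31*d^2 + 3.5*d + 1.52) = 14.1855*d^5 + 6.3799*d^4 - 2.6245*d^3 + 20.4541*d^2 + 6.6658*d - 0.9272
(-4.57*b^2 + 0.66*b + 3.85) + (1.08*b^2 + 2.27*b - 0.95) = -3.49*b^2 + 2.93*b + 2.9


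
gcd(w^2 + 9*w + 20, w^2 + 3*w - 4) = w + 4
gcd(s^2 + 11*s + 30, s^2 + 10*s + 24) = s + 6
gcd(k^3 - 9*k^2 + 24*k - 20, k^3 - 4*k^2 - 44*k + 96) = k - 2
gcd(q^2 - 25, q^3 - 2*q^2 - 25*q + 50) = q^2 - 25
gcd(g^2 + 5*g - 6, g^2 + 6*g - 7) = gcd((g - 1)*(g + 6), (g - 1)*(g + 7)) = g - 1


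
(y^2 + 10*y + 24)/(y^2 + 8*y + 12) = (y + 4)/(y + 2)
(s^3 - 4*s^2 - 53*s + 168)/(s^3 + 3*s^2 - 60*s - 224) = (s - 3)/(s + 4)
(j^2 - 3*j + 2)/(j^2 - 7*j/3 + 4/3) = 3*(j - 2)/(3*j - 4)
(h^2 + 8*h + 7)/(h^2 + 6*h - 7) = (h + 1)/(h - 1)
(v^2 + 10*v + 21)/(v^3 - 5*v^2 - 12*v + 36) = (v + 7)/(v^2 - 8*v + 12)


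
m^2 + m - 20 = (m - 4)*(m + 5)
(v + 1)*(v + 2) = v^2 + 3*v + 2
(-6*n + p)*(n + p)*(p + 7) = -6*n^2*p - 42*n^2 - 5*n*p^2 - 35*n*p + p^3 + 7*p^2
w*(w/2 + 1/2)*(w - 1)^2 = w^4/2 - w^3/2 - w^2/2 + w/2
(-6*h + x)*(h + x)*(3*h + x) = -18*h^3 - 21*h^2*x - 2*h*x^2 + x^3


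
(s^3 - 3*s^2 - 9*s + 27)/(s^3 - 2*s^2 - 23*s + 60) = (s^2 - 9)/(s^2 + s - 20)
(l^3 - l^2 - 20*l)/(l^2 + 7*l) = (l^2 - l - 20)/(l + 7)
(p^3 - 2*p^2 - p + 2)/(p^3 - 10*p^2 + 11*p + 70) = (p^3 - 2*p^2 - p + 2)/(p^3 - 10*p^2 + 11*p + 70)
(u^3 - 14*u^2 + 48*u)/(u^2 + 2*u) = (u^2 - 14*u + 48)/(u + 2)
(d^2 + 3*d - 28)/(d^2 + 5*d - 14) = (d - 4)/(d - 2)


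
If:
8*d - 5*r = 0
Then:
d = 5*r/8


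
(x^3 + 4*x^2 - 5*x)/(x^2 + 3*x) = (x^2 + 4*x - 5)/(x + 3)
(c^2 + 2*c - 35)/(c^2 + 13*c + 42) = (c - 5)/(c + 6)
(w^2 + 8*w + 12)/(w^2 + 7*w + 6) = (w + 2)/(w + 1)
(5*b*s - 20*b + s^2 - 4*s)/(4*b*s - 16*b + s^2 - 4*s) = (5*b + s)/(4*b + s)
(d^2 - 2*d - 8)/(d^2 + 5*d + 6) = (d - 4)/(d + 3)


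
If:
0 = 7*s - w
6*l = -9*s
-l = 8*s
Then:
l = 0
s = 0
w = 0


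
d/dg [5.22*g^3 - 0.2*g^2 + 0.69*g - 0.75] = 15.66*g^2 - 0.4*g + 0.69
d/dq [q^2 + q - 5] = 2*q + 1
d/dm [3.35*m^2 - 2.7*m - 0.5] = 6.7*m - 2.7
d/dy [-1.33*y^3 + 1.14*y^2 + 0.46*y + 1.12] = -3.99*y^2 + 2.28*y + 0.46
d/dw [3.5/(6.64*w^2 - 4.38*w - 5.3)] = (15.33 - 46.48*w)/(-6.64*w^2 + 4.38*w + 5.3)^2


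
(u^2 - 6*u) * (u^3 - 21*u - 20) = u^5 - 6*u^4 - 21*u^3 + 106*u^2 + 120*u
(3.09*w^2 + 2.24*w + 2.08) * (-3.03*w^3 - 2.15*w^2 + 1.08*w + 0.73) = -9.3627*w^5 - 13.4307*w^4 - 7.7812*w^3 + 0.202900000000001*w^2 + 3.8816*w + 1.5184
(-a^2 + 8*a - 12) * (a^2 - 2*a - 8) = -a^4 + 10*a^3 - 20*a^2 - 40*a + 96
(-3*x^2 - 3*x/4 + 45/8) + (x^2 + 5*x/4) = -2*x^2 + x/2 + 45/8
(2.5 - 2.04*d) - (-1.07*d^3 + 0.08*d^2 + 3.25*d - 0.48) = 1.07*d^3 - 0.08*d^2 - 5.29*d + 2.98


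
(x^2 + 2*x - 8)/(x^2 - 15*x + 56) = (x^2 + 2*x - 8)/(x^2 - 15*x + 56)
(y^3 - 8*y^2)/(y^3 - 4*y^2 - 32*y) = y/(y + 4)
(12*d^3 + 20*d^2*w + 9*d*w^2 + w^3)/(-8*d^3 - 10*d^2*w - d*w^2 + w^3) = (6*d + w)/(-4*d + w)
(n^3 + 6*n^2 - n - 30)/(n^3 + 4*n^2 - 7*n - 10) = (n + 3)/(n + 1)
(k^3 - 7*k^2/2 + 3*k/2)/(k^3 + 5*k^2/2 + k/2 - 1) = k*(k - 3)/(k^2 + 3*k + 2)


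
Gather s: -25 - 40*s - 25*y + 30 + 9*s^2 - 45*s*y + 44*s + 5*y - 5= 9*s^2 + s*(4 - 45*y) - 20*y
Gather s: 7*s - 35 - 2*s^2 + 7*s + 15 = -2*s^2 + 14*s - 20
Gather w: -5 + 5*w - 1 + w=6*w - 6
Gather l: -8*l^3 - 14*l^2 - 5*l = -8*l^3 - 14*l^2 - 5*l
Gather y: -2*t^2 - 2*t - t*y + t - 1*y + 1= -2*t^2 - t + y*(-t - 1) + 1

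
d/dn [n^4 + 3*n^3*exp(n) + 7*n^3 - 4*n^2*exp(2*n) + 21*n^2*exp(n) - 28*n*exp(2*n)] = 3*n^3*exp(n) + 4*n^3 - 8*n^2*exp(2*n) + 30*n^2*exp(n) + 21*n^2 - 64*n*exp(2*n) + 42*n*exp(n) - 28*exp(2*n)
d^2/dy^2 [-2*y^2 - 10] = -4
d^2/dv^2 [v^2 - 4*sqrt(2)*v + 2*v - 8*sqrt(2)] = 2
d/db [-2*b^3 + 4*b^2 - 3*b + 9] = -6*b^2 + 8*b - 3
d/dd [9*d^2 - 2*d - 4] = 18*d - 2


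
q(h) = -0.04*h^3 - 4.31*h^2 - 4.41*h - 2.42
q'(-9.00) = 63.45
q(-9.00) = -282.68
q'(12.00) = -125.13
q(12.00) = -745.10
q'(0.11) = -5.36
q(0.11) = -2.96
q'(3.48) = -35.86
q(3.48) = -71.65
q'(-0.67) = 1.31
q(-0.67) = -1.39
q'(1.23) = -15.19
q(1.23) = -14.44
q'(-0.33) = -1.58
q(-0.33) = -1.43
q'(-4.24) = 29.98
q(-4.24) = -58.16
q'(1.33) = -16.09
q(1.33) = -16.00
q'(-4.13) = 29.14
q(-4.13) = -54.90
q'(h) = -0.12*h^2 - 8.62*h - 4.41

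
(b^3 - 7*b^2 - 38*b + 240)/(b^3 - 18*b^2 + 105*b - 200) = (b + 6)/(b - 5)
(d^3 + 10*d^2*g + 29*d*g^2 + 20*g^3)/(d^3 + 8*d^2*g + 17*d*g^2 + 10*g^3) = (d + 4*g)/(d + 2*g)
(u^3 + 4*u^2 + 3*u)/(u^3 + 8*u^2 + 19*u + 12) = u/(u + 4)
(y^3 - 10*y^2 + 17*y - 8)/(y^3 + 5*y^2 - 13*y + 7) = (y - 8)/(y + 7)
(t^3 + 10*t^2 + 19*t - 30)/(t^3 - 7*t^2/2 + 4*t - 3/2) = 2*(t^2 + 11*t + 30)/(2*t^2 - 5*t + 3)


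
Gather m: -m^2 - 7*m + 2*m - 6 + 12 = -m^2 - 5*m + 6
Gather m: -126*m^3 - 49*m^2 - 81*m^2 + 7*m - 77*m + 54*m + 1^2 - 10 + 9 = -126*m^3 - 130*m^2 - 16*m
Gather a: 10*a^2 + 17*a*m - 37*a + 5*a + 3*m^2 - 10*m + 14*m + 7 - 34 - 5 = 10*a^2 + a*(17*m - 32) + 3*m^2 + 4*m - 32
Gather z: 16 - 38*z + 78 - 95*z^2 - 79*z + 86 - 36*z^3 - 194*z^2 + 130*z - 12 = -36*z^3 - 289*z^2 + 13*z + 168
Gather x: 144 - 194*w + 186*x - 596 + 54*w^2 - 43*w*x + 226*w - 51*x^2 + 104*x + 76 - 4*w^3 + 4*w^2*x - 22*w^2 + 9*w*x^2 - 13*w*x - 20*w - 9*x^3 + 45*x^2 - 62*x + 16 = -4*w^3 + 32*w^2 + 12*w - 9*x^3 + x^2*(9*w - 6) + x*(4*w^2 - 56*w + 228) - 360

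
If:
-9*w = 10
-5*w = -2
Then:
No Solution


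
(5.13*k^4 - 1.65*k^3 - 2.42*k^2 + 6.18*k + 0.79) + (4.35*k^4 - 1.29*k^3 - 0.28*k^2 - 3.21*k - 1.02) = 9.48*k^4 - 2.94*k^3 - 2.7*k^2 + 2.97*k - 0.23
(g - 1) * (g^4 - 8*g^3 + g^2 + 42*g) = g^5 - 9*g^4 + 9*g^3 + 41*g^2 - 42*g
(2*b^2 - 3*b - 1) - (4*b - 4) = 2*b^2 - 7*b + 3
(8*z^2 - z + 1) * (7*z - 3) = 56*z^3 - 31*z^2 + 10*z - 3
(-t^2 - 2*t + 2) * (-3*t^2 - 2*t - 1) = 3*t^4 + 8*t^3 - t^2 - 2*t - 2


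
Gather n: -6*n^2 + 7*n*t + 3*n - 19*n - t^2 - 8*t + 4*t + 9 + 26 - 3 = -6*n^2 + n*(7*t - 16) - t^2 - 4*t + 32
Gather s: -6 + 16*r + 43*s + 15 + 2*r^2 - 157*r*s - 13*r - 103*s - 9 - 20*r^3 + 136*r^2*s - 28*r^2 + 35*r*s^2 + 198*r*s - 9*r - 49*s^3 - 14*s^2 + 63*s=-20*r^3 - 26*r^2 - 6*r - 49*s^3 + s^2*(35*r - 14) + s*(136*r^2 + 41*r + 3)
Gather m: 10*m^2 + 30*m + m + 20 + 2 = 10*m^2 + 31*m + 22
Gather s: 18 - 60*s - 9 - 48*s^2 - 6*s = -48*s^2 - 66*s + 9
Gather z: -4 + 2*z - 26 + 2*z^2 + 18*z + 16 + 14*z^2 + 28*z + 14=16*z^2 + 48*z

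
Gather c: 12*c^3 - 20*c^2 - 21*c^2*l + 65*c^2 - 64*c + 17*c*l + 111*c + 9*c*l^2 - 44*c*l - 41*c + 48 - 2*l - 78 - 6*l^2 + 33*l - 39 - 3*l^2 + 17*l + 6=12*c^3 + c^2*(45 - 21*l) + c*(9*l^2 - 27*l + 6) - 9*l^2 + 48*l - 63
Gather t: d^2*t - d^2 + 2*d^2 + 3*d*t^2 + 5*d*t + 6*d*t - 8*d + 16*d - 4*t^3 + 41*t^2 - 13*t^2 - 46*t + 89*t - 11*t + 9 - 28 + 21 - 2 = d^2 + 8*d - 4*t^3 + t^2*(3*d + 28) + t*(d^2 + 11*d + 32)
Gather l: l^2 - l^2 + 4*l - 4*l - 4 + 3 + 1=0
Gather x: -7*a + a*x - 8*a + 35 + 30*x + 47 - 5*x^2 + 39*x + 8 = -15*a - 5*x^2 + x*(a + 69) + 90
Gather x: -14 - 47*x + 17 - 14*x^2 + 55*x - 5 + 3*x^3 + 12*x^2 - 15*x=3*x^3 - 2*x^2 - 7*x - 2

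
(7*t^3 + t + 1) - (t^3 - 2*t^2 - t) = 6*t^3 + 2*t^2 + 2*t + 1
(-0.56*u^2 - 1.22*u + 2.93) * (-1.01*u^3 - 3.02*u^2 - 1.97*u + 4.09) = 0.5656*u^5 + 2.9234*u^4 + 1.8283*u^3 - 8.7356*u^2 - 10.7619*u + 11.9837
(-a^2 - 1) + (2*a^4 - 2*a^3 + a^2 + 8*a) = 2*a^4 - 2*a^3 + 8*a - 1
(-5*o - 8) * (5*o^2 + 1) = -25*o^3 - 40*o^2 - 5*o - 8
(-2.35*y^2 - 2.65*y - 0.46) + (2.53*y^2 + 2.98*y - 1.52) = 0.18*y^2 + 0.33*y - 1.98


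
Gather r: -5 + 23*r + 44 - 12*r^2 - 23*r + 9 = 48 - 12*r^2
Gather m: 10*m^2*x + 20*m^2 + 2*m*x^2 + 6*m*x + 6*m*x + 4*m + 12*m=m^2*(10*x + 20) + m*(2*x^2 + 12*x + 16)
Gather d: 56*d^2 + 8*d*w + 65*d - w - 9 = 56*d^2 + d*(8*w + 65) - w - 9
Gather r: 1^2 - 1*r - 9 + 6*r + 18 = 5*r + 10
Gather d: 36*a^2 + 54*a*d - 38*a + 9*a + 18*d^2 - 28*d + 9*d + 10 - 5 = 36*a^2 - 29*a + 18*d^2 + d*(54*a - 19) + 5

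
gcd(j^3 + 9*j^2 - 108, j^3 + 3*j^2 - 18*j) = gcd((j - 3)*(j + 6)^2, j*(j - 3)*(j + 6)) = j^2 + 3*j - 18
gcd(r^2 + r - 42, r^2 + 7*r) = r + 7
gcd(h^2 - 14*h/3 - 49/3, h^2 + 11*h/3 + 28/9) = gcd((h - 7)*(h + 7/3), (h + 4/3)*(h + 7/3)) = h + 7/3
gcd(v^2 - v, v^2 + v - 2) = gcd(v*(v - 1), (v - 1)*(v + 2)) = v - 1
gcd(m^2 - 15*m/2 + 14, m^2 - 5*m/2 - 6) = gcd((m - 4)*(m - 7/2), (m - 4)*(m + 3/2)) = m - 4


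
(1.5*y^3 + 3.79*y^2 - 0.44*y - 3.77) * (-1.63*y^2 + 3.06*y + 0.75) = -2.445*y^5 - 1.5877*y^4 + 13.4396*y^3 + 7.6412*y^2 - 11.8662*y - 2.8275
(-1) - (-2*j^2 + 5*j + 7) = 2*j^2 - 5*j - 8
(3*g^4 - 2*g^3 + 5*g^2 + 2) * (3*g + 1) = 9*g^5 - 3*g^4 + 13*g^3 + 5*g^2 + 6*g + 2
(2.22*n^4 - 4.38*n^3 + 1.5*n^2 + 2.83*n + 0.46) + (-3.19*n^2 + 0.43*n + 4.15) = 2.22*n^4 - 4.38*n^3 - 1.69*n^2 + 3.26*n + 4.61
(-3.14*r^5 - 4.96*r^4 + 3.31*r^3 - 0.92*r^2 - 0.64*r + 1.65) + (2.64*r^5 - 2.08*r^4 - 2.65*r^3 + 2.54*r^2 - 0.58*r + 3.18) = -0.5*r^5 - 7.04*r^4 + 0.66*r^3 + 1.62*r^2 - 1.22*r + 4.83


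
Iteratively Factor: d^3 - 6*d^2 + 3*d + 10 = (d + 1)*(d^2 - 7*d + 10) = (d - 2)*(d + 1)*(d - 5)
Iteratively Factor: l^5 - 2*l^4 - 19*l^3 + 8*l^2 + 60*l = (l - 2)*(l^4 - 19*l^2 - 30*l) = l*(l - 2)*(l^3 - 19*l - 30) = l*(l - 2)*(l + 2)*(l^2 - 2*l - 15) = l*(l - 2)*(l + 2)*(l + 3)*(l - 5)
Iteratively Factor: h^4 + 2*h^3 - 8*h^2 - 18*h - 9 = (h + 1)*(h^3 + h^2 - 9*h - 9) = (h - 3)*(h + 1)*(h^2 + 4*h + 3) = (h - 3)*(h + 1)^2*(h + 3)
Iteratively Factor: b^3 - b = (b - 1)*(b^2 + b) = (b - 1)*(b + 1)*(b)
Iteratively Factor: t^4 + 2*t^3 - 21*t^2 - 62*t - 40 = (t + 4)*(t^3 - 2*t^2 - 13*t - 10) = (t + 1)*(t + 4)*(t^2 - 3*t - 10) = (t + 1)*(t + 2)*(t + 4)*(t - 5)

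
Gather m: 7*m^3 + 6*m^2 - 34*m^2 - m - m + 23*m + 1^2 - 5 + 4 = 7*m^3 - 28*m^2 + 21*m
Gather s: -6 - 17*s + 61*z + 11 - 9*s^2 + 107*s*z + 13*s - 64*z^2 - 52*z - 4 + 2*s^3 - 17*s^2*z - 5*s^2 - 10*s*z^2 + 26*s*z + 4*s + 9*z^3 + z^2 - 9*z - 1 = 2*s^3 + s^2*(-17*z - 14) + s*(-10*z^2 + 133*z) + 9*z^3 - 63*z^2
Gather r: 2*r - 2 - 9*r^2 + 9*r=-9*r^2 + 11*r - 2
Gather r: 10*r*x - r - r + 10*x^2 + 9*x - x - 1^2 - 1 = r*(10*x - 2) + 10*x^2 + 8*x - 2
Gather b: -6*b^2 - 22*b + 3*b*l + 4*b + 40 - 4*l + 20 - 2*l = -6*b^2 + b*(3*l - 18) - 6*l + 60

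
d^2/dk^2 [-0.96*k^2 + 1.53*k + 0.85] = -1.92000000000000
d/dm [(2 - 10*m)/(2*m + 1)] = -14/(2*m + 1)^2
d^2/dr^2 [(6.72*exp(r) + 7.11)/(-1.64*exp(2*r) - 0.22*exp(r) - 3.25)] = (-18.074112*exp(4*r) - 74.067648*exp(3*r) + 207.209736*exp(2*r) + 156.045876*exp(r) - 65.89635)*exp(r)/(4.410944*exp(6*r) + 1.775136*exp(5*r) + 26.461728*exp(4*r) + 7.046248*exp(3*r) + 52.4394*exp(2*r) + 6.97125*exp(r) + 34.328125)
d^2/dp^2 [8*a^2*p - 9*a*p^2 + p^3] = -18*a + 6*p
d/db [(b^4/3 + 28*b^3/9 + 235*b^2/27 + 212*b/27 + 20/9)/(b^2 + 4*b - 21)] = 2*(9*b^5 + 96*b^4 - 42*b^3 - 2282*b^2 - 4995*b - 2346)/(27*(b^4 + 8*b^3 - 26*b^2 - 168*b + 441))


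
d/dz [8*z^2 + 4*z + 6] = 16*z + 4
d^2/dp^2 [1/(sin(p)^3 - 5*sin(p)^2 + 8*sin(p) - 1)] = (-9*sin(p)^6 + 55*sin(p)^5 - 104*sin(p)^4 + 31*sin(p)^3 + 154*sin(p)^2 - 242*sin(p) + 118)/(sin(p)^3 - 5*sin(p)^2 + 8*sin(p) - 1)^3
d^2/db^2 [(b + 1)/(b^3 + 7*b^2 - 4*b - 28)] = 2*((b + 1)*(3*b^2 + 14*b - 4)^2 + (-3*b^2 - 14*b - (b + 1)*(3*b + 7) + 4)*(b^3 + 7*b^2 - 4*b - 28))/(b^3 + 7*b^2 - 4*b - 28)^3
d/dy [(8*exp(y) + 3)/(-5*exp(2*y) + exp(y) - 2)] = ((8*exp(y) + 3)*(10*exp(y) - 1) - 40*exp(2*y) + 8*exp(y) - 16)*exp(y)/(5*exp(2*y) - exp(y) + 2)^2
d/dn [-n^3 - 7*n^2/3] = n*(-9*n - 14)/3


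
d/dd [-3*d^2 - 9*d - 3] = -6*d - 9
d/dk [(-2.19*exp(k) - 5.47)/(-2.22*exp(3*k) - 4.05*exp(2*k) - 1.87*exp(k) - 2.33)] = (-(2.19*exp(k) + 5.47)*(6.66*exp(2*k) + 8.1*exp(k) + 1.87) + 4.8618*exp(3*k) + 8.8695*exp(2*k) + 4.0953*exp(k) + 5.1027)*exp(k)/(2.22*exp(3*k) + 4.05*exp(2*k) + 1.87*exp(k) + 2.33)^2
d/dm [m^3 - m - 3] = 3*m^2 - 1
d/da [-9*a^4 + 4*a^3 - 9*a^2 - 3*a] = -36*a^3 + 12*a^2 - 18*a - 3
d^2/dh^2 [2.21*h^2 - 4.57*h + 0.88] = 4.42000000000000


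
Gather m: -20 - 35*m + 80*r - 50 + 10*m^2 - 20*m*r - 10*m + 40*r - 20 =10*m^2 + m*(-20*r - 45) + 120*r - 90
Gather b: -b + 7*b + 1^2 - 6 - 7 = 6*b - 12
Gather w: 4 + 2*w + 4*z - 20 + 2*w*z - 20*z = w*(2*z + 2) - 16*z - 16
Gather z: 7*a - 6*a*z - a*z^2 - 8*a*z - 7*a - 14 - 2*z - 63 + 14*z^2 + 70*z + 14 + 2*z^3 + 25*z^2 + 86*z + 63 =2*z^3 + z^2*(39 - a) + z*(154 - 14*a)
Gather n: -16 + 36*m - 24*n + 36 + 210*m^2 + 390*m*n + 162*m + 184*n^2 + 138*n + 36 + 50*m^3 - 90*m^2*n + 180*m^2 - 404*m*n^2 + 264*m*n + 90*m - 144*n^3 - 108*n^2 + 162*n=50*m^3 + 390*m^2 + 288*m - 144*n^3 + n^2*(76 - 404*m) + n*(-90*m^2 + 654*m + 276) + 56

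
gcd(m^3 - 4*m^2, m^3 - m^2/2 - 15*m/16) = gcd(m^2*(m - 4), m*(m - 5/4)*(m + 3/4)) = m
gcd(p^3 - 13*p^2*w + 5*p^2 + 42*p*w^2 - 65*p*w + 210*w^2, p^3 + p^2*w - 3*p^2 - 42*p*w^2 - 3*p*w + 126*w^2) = p - 6*w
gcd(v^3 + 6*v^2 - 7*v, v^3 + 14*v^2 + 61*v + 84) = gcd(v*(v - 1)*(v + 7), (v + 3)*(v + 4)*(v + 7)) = v + 7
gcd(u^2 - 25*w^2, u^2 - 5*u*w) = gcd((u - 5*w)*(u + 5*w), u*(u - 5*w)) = u - 5*w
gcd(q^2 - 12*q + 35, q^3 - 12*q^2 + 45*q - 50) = q - 5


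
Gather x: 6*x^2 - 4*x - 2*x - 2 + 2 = 6*x^2 - 6*x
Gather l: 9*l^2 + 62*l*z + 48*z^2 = 9*l^2 + 62*l*z + 48*z^2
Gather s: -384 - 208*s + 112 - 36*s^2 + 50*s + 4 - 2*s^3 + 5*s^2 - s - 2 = -2*s^3 - 31*s^2 - 159*s - 270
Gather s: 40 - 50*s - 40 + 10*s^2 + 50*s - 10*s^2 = 0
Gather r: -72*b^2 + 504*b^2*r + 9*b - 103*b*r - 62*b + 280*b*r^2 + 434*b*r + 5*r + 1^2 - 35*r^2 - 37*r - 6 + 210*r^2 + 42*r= -72*b^2 - 53*b + r^2*(280*b + 175) + r*(504*b^2 + 331*b + 10) - 5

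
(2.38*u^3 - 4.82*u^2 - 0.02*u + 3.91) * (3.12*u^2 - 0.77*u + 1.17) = 7.4256*u^5 - 16.871*u^4 + 6.4336*u^3 + 6.5752*u^2 - 3.0341*u + 4.5747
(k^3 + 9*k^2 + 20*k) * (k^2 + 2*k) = k^5 + 11*k^4 + 38*k^3 + 40*k^2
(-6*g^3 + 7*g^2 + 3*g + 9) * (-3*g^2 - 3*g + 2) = 18*g^5 - 3*g^4 - 42*g^3 - 22*g^2 - 21*g + 18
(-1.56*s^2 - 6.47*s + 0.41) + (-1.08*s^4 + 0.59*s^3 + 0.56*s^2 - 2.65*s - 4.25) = -1.08*s^4 + 0.59*s^3 - 1.0*s^2 - 9.12*s - 3.84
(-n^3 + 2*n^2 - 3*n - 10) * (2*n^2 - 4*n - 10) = -2*n^5 + 8*n^4 - 4*n^3 - 28*n^2 + 70*n + 100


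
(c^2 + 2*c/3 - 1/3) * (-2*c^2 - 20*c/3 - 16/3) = -2*c^4 - 8*c^3 - 82*c^2/9 - 4*c/3 + 16/9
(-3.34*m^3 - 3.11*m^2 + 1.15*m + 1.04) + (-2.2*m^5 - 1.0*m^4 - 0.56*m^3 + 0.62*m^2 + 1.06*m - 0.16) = -2.2*m^5 - 1.0*m^4 - 3.9*m^3 - 2.49*m^2 + 2.21*m + 0.88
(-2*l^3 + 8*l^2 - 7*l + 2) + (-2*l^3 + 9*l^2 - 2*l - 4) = -4*l^3 + 17*l^2 - 9*l - 2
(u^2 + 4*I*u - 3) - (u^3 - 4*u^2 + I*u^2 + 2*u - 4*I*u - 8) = -u^3 + 5*u^2 - I*u^2 - 2*u + 8*I*u + 5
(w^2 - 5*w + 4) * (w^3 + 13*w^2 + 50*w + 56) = w^5 + 8*w^4 - 11*w^3 - 142*w^2 - 80*w + 224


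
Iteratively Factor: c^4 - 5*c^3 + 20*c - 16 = (c - 4)*(c^3 - c^2 - 4*c + 4) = (c - 4)*(c - 2)*(c^2 + c - 2) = (c - 4)*(c - 2)*(c - 1)*(c + 2)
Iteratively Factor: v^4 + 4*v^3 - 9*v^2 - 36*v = (v - 3)*(v^3 + 7*v^2 + 12*v) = v*(v - 3)*(v^2 + 7*v + 12) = v*(v - 3)*(v + 4)*(v + 3)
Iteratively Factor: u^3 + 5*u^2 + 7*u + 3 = (u + 1)*(u^2 + 4*u + 3) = (u + 1)*(u + 3)*(u + 1)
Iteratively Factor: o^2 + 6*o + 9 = (o + 3)*(o + 3)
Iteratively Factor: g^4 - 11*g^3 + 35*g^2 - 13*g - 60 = (g + 1)*(g^3 - 12*g^2 + 47*g - 60) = (g - 3)*(g + 1)*(g^2 - 9*g + 20) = (g - 5)*(g - 3)*(g + 1)*(g - 4)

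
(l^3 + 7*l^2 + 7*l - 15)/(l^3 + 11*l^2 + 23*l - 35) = (l + 3)/(l + 7)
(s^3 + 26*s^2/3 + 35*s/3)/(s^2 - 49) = s*(3*s + 5)/(3*(s - 7))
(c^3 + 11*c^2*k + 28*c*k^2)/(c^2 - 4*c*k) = (c^2 + 11*c*k + 28*k^2)/(c - 4*k)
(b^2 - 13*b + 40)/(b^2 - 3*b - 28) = (-b^2 + 13*b - 40)/(-b^2 + 3*b + 28)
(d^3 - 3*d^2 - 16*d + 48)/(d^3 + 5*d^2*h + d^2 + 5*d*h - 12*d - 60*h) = (d - 4)/(d + 5*h)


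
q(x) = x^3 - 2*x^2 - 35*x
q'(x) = 3*x^2 - 4*x - 35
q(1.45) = -51.91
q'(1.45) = -34.49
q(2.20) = -76.03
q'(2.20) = -29.28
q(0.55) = -19.69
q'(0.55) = -36.29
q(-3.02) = 59.92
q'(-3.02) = 4.44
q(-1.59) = 46.57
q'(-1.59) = -21.06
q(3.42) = -103.09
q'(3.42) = -13.59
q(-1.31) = 40.17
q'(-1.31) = -24.61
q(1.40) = -50.18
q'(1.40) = -34.72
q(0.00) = 0.00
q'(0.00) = -35.00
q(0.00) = 0.00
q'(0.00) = -35.00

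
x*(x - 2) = x^2 - 2*x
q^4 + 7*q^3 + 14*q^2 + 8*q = q*(q + 1)*(q + 2)*(q + 4)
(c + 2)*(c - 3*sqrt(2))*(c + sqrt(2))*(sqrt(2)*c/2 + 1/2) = sqrt(2)*c^4/2 - 3*c^3/2 + sqrt(2)*c^3 - 4*sqrt(2)*c^2 - 3*c^2 - 8*sqrt(2)*c - 3*c - 6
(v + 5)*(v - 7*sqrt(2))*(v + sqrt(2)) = v^3 - 6*sqrt(2)*v^2 + 5*v^2 - 30*sqrt(2)*v - 14*v - 70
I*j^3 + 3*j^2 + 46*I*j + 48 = (j - 8*I)*(j + 6*I)*(I*j + 1)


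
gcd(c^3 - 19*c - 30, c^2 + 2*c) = c + 2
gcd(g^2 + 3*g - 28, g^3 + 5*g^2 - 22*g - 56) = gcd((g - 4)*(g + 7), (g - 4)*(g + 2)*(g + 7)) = g^2 + 3*g - 28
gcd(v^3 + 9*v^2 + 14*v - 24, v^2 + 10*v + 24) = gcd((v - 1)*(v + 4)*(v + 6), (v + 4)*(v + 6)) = v^2 + 10*v + 24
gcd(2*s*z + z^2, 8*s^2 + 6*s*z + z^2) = 2*s + z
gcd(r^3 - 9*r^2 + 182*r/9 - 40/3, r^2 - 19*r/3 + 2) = r - 6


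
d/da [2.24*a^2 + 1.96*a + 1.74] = 4.48*a + 1.96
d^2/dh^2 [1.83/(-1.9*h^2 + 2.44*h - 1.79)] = (13.2126*h^2 - 16.96776*h - 1.83*(3.8*h - 2.44)*(7.6*h - 4.88) + 12.44766)/(1.9*h^2 - 2.44*h + 1.79)^3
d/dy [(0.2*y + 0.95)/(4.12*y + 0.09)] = (-16.05152*y - 0.35064)/(4.12*y + 0.09)^3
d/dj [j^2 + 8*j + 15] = 2*j + 8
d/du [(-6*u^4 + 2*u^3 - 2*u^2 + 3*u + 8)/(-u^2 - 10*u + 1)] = (12*u^5 + 178*u^4 - 64*u^3 + 29*u^2 + 12*u + 83)/(u^4 + 20*u^3 + 98*u^2 - 20*u + 1)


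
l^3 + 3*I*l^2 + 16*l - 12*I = (l - 2*I)*(l - I)*(l + 6*I)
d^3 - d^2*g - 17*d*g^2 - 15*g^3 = (d - 5*g)*(d + g)*(d + 3*g)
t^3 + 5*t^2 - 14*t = t*(t - 2)*(t + 7)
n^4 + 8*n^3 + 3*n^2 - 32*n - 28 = (n - 2)*(n + 1)*(n + 2)*(n + 7)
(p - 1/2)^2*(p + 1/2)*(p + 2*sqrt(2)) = p^4 - p^3/2 + 2*sqrt(2)*p^3 - sqrt(2)*p^2 - p^2/4 - sqrt(2)*p/2 + p/8 + sqrt(2)/4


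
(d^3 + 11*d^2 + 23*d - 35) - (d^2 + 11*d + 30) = d^3 + 10*d^2 + 12*d - 65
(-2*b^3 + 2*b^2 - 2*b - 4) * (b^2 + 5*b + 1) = -2*b^5 - 8*b^4 + 6*b^3 - 12*b^2 - 22*b - 4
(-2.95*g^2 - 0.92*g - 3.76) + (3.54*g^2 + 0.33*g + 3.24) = 0.59*g^2 - 0.59*g - 0.52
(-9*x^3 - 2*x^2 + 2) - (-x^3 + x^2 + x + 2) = -8*x^3 - 3*x^2 - x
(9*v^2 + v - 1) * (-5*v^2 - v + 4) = -45*v^4 - 14*v^3 + 40*v^2 + 5*v - 4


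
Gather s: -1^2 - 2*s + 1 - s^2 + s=-s^2 - s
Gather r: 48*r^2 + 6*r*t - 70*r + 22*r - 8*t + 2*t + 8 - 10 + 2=48*r^2 + r*(6*t - 48) - 6*t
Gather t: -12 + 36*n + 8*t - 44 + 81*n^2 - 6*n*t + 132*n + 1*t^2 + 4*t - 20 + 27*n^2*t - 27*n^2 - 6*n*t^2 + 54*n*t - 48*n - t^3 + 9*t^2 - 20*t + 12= 54*n^2 + 120*n - t^3 + t^2*(10 - 6*n) + t*(27*n^2 + 48*n - 8) - 64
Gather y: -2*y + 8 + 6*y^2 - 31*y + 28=6*y^2 - 33*y + 36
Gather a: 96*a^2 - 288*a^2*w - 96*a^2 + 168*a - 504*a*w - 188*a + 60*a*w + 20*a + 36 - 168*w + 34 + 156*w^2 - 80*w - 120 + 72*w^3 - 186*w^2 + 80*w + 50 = -288*a^2*w - 444*a*w + 72*w^3 - 30*w^2 - 168*w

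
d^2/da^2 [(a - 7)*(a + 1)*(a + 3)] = 6*a - 6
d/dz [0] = 0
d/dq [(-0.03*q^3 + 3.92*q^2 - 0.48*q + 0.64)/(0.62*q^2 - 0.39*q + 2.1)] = (-0.0186*q^4 + 0.0233999999999996*q^3 - 1.4202*q^2 + 15.6704*q - 0.7584)/(0.3844*q^4 - 0.4836*q^3 + 2.7561*q^2 - 1.638*q + 4.41)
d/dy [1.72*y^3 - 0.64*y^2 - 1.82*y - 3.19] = 5.16*y^2 - 1.28*y - 1.82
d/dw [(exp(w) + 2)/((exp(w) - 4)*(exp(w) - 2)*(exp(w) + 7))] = (-2*exp(3*w) - 7*exp(2*w) - 4*exp(w) + 124)*exp(w)/(exp(6*w) + 2*exp(5*w) - 67*exp(4*w) + 44*exp(3*w) + 1268*exp(2*w) - 3808*exp(w) + 3136)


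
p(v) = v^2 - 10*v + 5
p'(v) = 2*v - 10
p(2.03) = -11.18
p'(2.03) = -5.94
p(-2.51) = 36.40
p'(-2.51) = -15.02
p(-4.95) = 79.00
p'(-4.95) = -19.90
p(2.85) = -15.38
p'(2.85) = -4.30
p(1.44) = -7.33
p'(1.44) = -7.12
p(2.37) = -13.08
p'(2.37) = -5.26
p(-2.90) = 42.41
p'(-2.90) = -15.80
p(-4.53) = 70.82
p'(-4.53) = -19.06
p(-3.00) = 44.00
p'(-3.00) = -16.00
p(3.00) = -16.00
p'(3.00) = -4.00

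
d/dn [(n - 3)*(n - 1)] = 2*n - 4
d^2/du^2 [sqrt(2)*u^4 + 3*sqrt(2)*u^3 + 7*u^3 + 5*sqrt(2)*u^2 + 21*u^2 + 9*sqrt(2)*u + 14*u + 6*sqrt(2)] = 12*sqrt(2)*u^2 + 18*sqrt(2)*u + 42*u + 10*sqrt(2) + 42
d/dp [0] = 0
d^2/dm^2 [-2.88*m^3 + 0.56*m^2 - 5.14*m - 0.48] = 1.12 - 17.28*m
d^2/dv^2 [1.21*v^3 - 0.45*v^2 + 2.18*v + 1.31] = 7.26*v - 0.9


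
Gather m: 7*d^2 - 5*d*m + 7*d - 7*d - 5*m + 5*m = 7*d^2 - 5*d*m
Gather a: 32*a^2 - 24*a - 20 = 32*a^2 - 24*a - 20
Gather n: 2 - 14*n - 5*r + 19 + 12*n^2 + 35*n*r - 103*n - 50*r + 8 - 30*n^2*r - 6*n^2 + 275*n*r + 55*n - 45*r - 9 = n^2*(6 - 30*r) + n*(310*r - 62) - 100*r + 20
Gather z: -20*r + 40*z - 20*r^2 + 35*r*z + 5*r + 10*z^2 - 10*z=-20*r^2 - 15*r + 10*z^2 + z*(35*r + 30)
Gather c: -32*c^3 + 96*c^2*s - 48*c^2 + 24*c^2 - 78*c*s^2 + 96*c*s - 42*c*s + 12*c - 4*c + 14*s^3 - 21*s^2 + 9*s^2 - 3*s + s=-32*c^3 + c^2*(96*s - 24) + c*(-78*s^2 + 54*s + 8) + 14*s^3 - 12*s^2 - 2*s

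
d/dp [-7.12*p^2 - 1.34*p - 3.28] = -14.24*p - 1.34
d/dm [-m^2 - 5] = -2*m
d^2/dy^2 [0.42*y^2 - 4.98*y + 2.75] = 0.840000000000000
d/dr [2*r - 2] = 2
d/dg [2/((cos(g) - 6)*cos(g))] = 4*(cos(g) - 3)*sin(g)/((cos(g) - 6)^2*cos(g)^2)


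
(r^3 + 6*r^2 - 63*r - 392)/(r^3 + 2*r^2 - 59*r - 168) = (r + 7)/(r + 3)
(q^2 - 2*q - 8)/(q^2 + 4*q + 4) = (q - 4)/(q + 2)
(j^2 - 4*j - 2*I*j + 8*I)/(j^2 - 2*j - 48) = (-j^2 + 4*j + 2*I*j - 8*I)/(-j^2 + 2*j + 48)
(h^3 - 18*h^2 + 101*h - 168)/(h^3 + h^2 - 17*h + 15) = (h^2 - 15*h + 56)/(h^2 + 4*h - 5)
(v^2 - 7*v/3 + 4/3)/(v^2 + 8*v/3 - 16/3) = (v - 1)/(v + 4)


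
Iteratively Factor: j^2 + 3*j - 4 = (j + 4)*(j - 1)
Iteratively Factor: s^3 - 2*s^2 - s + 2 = (s + 1)*(s^2 - 3*s + 2) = (s - 1)*(s + 1)*(s - 2)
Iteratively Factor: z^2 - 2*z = (z)*(z - 2)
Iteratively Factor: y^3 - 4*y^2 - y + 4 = (y - 4)*(y^2 - 1) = (y - 4)*(y + 1)*(y - 1)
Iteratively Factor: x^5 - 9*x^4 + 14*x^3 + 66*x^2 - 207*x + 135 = (x - 1)*(x^4 - 8*x^3 + 6*x^2 + 72*x - 135) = (x - 3)*(x - 1)*(x^3 - 5*x^2 - 9*x + 45) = (x - 3)*(x - 1)*(x + 3)*(x^2 - 8*x + 15) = (x - 3)^2*(x - 1)*(x + 3)*(x - 5)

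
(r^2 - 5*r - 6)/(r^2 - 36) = (r + 1)/(r + 6)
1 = 1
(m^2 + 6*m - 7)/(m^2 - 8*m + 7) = (m + 7)/(m - 7)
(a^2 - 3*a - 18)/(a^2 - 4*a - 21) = (a - 6)/(a - 7)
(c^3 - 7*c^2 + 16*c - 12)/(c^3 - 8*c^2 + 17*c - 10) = (c^2 - 5*c + 6)/(c^2 - 6*c + 5)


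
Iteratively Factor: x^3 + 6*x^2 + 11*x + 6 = (x + 1)*(x^2 + 5*x + 6) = (x + 1)*(x + 2)*(x + 3)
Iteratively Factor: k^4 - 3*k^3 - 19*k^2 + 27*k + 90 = (k - 3)*(k^3 - 19*k - 30) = (k - 5)*(k - 3)*(k^2 + 5*k + 6) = (k - 5)*(k - 3)*(k + 3)*(k + 2)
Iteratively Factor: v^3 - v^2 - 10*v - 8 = (v + 2)*(v^2 - 3*v - 4) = (v + 1)*(v + 2)*(v - 4)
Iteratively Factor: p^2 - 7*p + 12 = (p - 3)*(p - 4)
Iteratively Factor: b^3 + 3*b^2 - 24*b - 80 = (b + 4)*(b^2 - b - 20) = (b - 5)*(b + 4)*(b + 4)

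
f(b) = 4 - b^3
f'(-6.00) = -108.00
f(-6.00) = 220.00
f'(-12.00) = -432.00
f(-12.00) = 1732.00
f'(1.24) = -4.61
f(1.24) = 2.09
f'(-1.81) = -9.83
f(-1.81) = 9.93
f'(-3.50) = -36.75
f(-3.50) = 46.88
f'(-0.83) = -2.07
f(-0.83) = 4.57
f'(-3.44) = -35.50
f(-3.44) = 44.71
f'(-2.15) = -13.87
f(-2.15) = 13.94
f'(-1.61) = -7.78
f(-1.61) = 8.17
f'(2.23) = -14.92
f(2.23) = -7.09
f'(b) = -3*b^2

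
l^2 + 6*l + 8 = (l + 2)*(l + 4)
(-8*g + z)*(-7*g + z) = 56*g^2 - 15*g*z + z^2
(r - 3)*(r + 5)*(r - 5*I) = r^3 + 2*r^2 - 5*I*r^2 - 15*r - 10*I*r + 75*I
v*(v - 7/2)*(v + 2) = v^3 - 3*v^2/2 - 7*v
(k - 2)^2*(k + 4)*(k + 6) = k^4 + 6*k^3 - 12*k^2 - 56*k + 96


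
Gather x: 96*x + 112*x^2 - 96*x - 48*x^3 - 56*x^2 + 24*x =-48*x^3 + 56*x^2 + 24*x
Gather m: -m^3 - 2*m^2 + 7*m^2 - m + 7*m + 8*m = -m^3 + 5*m^2 + 14*m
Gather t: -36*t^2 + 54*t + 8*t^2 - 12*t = -28*t^2 + 42*t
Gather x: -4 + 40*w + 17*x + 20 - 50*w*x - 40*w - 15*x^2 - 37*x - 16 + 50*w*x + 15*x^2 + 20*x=0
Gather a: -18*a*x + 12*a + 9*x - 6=a*(12 - 18*x) + 9*x - 6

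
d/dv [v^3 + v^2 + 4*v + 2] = 3*v^2 + 2*v + 4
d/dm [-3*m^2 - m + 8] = -6*m - 1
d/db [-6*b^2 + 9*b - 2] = 9 - 12*b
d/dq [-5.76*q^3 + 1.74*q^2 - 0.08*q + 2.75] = -17.28*q^2 + 3.48*q - 0.08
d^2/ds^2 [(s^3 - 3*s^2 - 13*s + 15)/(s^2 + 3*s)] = 10/s^3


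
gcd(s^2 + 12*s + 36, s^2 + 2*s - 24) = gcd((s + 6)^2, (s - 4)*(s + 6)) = s + 6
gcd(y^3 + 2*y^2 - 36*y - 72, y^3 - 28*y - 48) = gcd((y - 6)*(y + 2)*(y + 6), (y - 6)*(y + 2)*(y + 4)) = y^2 - 4*y - 12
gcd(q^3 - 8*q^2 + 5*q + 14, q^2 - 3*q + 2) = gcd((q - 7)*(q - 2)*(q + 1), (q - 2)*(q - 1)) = q - 2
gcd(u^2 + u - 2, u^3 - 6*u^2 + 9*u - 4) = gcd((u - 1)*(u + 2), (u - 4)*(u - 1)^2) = u - 1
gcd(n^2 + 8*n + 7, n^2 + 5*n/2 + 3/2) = n + 1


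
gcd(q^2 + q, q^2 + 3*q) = q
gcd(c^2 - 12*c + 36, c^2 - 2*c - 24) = c - 6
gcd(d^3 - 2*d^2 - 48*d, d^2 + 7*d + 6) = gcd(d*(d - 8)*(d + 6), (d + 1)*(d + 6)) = d + 6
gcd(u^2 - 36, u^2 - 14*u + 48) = u - 6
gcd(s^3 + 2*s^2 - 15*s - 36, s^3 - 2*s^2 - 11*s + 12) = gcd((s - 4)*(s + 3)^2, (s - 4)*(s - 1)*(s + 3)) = s^2 - s - 12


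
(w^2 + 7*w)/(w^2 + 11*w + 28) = w/(w + 4)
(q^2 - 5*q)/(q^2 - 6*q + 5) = q/(q - 1)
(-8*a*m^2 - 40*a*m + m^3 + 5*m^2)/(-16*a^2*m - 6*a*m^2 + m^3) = (m + 5)/(2*a + m)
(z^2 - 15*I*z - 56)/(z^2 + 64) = (z - 7*I)/(z + 8*I)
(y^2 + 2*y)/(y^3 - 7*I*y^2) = (y + 2)/(y*(y - 7*I))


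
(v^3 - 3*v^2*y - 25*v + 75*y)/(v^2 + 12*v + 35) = (v^2 - 3*v*y - 5*v + 15*y)/(v + 7)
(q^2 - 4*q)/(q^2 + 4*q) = (q - 4)/(q + 4)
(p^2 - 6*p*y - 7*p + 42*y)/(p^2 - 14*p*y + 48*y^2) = (7 - p)/(-p + 8*y)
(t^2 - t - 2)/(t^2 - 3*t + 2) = (t + 1)/(t - 1)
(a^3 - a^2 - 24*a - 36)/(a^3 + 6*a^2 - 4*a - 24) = (a^2 - 3*a - 18)/(a^2 + 4*a - 12)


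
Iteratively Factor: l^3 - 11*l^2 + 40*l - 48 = (l - 4)*(l^2 - 7*l + 12) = (l - 4)^2*(l - 3)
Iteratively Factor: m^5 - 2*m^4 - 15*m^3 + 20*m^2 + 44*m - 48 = (m + 2)*(m^4 - 4*m^3 - 7*m^2 + 34*m - 24) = (m - 2)*(m + 2)*(m^3 - 2*m^2 - 11*m + 12) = (m - 2)*(m - 1)*(m + 2)*(m^2 - m - 12) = (m - 2)*(m - 1)*(m + 2)*(m + 3)*(m - 4)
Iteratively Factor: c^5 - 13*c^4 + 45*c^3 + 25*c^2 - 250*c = (c)*(c^4 - 13*c^3 + 45*c^2 + 25*c - 250) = c*(c - 5)*(c^3 - 8*c^2 + 5*c + 50) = c*(c - 5)^2*(c^2 - 3*c - 10) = c*(c - 5)^2*(c + 2)*(c - 5)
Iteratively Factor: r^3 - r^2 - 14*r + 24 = (r + 4)*(r^2 - 5*r + 6) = (r - 2)*(r + 4)*(r - 3)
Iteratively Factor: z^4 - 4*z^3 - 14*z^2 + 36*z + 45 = (z + 3)*(z^3 - 7*z^2 + 7*z + 15) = (z + 1)*(z + 3)*(z^2 - 8*z + 15) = (z - 3)*(z + 1)*(z + 3)*(z - 5)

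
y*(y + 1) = y^2 + y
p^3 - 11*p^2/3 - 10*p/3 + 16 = (p - 3)*(p - 8/3)*(p + 2)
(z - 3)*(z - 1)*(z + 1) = z^3 - 3*z^2 - z + 3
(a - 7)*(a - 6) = a^2 - 13*a + 42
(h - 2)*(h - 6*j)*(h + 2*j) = h^3 - 4*h^2*j - 2*h^2 - 12*h*j^2 + 8*h*j + 24*j^2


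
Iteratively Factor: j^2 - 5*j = (j - 5)*(j)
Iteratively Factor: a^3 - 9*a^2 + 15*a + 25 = (a - 5)*(a^2 - 4*a - 5) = (a - 5)^2*(a + 1)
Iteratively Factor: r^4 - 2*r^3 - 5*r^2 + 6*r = (r + 2)*(r^3 - 4*r^2 + 3*r) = (r - 1)*(r + 2)*(r^2 - 3*r) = r*(r - 1)*(r + 2)*(r - 3)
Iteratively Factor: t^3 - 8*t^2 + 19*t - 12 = (t - 1)*(t^2 - 7*t + 12) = (t - 4)*(t - 1)*(t - 3)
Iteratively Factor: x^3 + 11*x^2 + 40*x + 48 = (x + 3)*(x^2 + 8*x + 16) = (x + 3)*(x + 4)*(x + 4)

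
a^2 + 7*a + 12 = (a + 3)*(a + 4)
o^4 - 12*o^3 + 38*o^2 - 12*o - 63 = (o - 7)*(o - 3)^2*(o + 1)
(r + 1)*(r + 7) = r^2 + 8*r + 7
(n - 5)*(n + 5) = n^2 - 25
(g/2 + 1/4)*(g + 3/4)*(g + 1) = g^3/2 + 9*g^2/8 + 13*g/16 + 3/16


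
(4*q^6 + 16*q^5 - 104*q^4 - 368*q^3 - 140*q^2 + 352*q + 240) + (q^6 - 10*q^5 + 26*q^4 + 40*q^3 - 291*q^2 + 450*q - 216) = 5*q^6 + 6*q^5 - 78*q^4 - 328*q^3 - 431*q^2 + 802*q + 24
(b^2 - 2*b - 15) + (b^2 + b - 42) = 2*b^2 - b - 57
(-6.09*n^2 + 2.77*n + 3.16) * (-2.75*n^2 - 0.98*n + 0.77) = 16.7475*n^4 - 1.6493*n^3 - 16.0939*n^2 - 0.9639*n + 2.4332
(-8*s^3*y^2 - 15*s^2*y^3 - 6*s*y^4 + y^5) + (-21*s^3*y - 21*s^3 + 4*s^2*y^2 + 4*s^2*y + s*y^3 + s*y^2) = -8*s^3*y^2 - 21*s^3*y - 21*s^3 - 15*s^2*y^3 + 4*s^2*y^2 + 4*s^2*y - 6*s*y^4 + s*y^3 + s*y^2 + y^5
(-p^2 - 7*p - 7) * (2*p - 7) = -2*p^3 - 7*p^2 + 35*p + 49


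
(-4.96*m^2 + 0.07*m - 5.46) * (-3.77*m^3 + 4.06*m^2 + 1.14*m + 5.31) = 18.6992*m^5 - 20.4015*m^4 + 15.214*m^3 - 48.4254*m^2 - 5.8527*m - 28.9926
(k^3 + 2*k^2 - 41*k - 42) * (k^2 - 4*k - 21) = k^5 - 2*k^4 - 70*k^3 + 80*k^2 + 1029*k + 882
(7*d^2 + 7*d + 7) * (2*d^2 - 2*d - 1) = 14*d^4 - 7*d^2 - 21*d - 7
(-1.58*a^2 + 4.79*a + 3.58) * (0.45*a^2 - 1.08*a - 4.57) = -0.711*a^4 + 3.8619*a^3 + 3.6584*a^2 - 25.7567*a - 16.3606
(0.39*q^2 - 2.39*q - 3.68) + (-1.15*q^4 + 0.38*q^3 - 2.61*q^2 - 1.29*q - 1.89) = -1.15*q^4 + 0.38*q^3 - 2.22*q^2 - 3.68*q - 5.57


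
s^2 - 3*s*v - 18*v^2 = (s - 6*v)*(s + 3*v)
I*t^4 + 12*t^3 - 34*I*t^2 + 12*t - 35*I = (t - 7*I)*(t - 5*I)*(t + I)*(I*t + 1)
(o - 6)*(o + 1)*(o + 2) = o^3 - 3*o^2 - 16*o - 12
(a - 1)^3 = a^3 - 3*a^2 + 3*a - 1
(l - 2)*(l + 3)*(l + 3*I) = l^3 + l^2 + 3*I*l^2 - 6*l + 3*I*l - 18*I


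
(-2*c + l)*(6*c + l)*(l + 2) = -12*c^2*l - 24*c^2 + 4*c*l^2 + 8*c*l + l^3 + 2*l^2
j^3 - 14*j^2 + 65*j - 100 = (j - 5)^2*(j - 4)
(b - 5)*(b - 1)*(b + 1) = b^3 - 5*b^2 - b + 5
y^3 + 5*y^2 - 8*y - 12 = (y - 2)*(y + 1)*(y + 6)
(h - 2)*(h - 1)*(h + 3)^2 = h^4 + 3*h^3 - 7*h^2 - 15*h + 18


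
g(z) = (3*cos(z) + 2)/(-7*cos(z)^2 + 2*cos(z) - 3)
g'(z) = (-14*sin(z)*cos(z) + 2*sin(z))*(3*cos(z) + 2)/(-7*cos(z)^2 + 2*cos(z) - 3)^2 - 3*sin(z)/(-7*cos(z)^2 + 2*cos(z) - 3) = (-21*cos(z)^2 - 28*cos(z) + 13)*sin(z)/(7*sin(z)^2 + 2*cos(z) - 10)^2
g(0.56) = -0.72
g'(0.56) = -0.34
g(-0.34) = -0.66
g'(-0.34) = 0.20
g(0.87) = -0.85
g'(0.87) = -0.49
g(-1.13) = -0.96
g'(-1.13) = 0.21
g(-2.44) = 0.03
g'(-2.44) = -0.19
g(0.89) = -0.86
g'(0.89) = -0.49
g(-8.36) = -0.10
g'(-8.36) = -0.60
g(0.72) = -0.78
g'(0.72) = -0.44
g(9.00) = 0.07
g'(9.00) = 0.08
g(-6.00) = -0.65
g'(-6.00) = -0.16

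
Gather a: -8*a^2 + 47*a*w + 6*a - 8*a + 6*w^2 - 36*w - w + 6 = -8*a^2 + a*(47*w - 2) + 6*w^2 - 37*w + 6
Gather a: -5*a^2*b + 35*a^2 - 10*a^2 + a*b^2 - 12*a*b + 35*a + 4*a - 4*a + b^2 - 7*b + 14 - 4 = a^2*(25 - 5*b) + a*(b^2 - 12*b + 35) + b^2 - 7*b + 10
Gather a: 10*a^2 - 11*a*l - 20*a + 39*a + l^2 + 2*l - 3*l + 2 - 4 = 10*a^2 + a*(19 - 11*l) + l^2 - l - 2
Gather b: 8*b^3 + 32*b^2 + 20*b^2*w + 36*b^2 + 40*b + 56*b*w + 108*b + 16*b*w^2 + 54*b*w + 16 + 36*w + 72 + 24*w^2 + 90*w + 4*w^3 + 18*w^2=8*b^3 + b^2*(20*w + 68) + b*(16*w^2 + 110*w + 148) + 4*w^3 + 42*w^2 + 126*w + 88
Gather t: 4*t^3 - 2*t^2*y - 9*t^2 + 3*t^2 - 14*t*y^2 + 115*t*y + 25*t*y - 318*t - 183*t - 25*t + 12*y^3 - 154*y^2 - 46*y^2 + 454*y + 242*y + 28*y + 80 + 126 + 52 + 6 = 4*t^3 + t^2*(-2*y - 6) + t*(-14*y^2 + 140*y - 526) + 12*y^3 - 200*y^2 + 724*y + 264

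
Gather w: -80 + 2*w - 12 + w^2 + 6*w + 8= w^2 + 8*w - 84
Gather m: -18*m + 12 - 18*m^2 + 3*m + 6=-18*m^2 - 15*m + 18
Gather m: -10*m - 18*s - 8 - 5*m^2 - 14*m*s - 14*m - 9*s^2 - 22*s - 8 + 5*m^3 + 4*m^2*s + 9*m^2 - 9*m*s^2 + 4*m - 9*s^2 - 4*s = 5*m^3 + m^2*(4*s + 4) + m*(-9*s^2 - 14*s - 20) - 18*s^2 - 44*s - 16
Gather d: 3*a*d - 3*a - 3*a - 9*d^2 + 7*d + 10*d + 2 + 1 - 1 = -6*a - 9*d^2 + d*(3*a + 17) + 2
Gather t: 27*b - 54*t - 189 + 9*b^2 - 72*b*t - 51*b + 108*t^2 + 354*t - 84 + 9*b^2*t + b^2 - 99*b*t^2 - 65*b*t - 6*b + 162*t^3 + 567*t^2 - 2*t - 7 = 10*b^2 - 30*b + 162*t^3 + t^2*(675 - 99*b) + t*(9*b^2 - 137*b + 298) - 280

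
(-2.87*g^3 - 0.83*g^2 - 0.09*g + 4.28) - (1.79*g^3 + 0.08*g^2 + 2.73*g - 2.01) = -4.66*g^3 - 0.91*g^2 - 2.82*g + 6.29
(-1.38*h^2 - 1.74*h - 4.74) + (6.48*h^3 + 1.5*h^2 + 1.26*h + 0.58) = 6.48*h^3 + 0.12*h^2 - 0.48*h - 4.16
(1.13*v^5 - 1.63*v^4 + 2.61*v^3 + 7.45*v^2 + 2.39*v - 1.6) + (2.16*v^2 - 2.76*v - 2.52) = 1.13*v^5 - 1.63*v^4 + 2.61*v^3 + 9.61*v^2 - 0.37*v - 4.12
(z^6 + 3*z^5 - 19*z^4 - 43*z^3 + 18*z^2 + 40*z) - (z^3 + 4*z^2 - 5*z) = z^6 + 3*z^5 - 19*z^4 - 44*z^3 + 14*z^2 + 45*z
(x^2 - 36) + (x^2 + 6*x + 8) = 2*x^2 + 6*x - 28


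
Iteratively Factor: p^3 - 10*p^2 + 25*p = (p)*(p^2 - 10*p + 25) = p*(p - 5)*(p - 5)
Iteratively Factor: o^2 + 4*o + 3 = (o + 3)*(o + 1)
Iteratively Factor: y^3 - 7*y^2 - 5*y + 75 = (y - 5)*(y^2 - 2*y - 15) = (y - 5)^2*(y + 3)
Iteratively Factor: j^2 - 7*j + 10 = (j - 2)*(j - 5)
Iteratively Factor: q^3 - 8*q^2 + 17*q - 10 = (q - 1)*(q^2 - 7*q + 10) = (q - 5)*(q - 1)*(q - 2)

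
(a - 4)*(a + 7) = a^2 + 3*a - 28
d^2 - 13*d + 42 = (d - 7)*(d - 6)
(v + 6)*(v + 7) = v^2 + 13*v + 42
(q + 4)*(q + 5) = q^2 + 9*q + 20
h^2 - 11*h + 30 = (h - 6)*(h - 5)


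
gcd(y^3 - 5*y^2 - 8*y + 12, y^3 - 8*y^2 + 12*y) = y - 6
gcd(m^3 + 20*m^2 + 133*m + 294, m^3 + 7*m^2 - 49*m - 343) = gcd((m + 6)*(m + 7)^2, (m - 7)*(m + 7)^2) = m^2 + 14*m + 49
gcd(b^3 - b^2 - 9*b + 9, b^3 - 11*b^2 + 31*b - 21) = b^2 - 4*b + 3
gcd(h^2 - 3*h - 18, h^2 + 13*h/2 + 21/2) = h + 3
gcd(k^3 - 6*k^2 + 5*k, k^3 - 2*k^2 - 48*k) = k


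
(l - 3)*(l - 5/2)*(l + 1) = l^3 - 9*l^2/2 + 2*l + 15/2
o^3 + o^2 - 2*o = o*(o - 1)*(o + 2)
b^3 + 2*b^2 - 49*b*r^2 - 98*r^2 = (b + 2)*(b - 7*r)*(b + 7*r)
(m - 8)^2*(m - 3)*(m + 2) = m^4 - 17*m^3 + 74*m^2 + 32*m - 384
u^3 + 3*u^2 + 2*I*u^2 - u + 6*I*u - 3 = (u + 3)*(u + I)^2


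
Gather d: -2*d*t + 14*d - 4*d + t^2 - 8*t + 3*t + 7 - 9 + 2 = d*(10 - 2*t) + t^2 - 5*t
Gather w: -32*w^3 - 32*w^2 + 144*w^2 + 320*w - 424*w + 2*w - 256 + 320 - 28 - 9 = -32*w^3 + 112*w^2 - 102*w + 27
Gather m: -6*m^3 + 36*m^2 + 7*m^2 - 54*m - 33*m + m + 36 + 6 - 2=-6*m^3 + 43*m^2 - 86*m + 40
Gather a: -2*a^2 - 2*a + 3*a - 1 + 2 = -2*a^2 + a + 1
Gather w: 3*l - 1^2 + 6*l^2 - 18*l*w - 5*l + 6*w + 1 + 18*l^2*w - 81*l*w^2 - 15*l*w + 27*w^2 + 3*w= 6*l^2 - 2*l + w^2*(27 - 81*l) + w*(18*l^2 - 33*l + 9)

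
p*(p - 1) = p^2 - p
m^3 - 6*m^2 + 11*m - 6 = (m - 3)*(m - 2)*(m - 1)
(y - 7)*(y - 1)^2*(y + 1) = y^4 - 8*y^3 + 6*y^2 + 8*y - 7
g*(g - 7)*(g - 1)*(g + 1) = g^4 - 7*g^3 - g^2 + 7*g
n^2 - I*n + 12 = (n - 4*I)*(n + 3*I)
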